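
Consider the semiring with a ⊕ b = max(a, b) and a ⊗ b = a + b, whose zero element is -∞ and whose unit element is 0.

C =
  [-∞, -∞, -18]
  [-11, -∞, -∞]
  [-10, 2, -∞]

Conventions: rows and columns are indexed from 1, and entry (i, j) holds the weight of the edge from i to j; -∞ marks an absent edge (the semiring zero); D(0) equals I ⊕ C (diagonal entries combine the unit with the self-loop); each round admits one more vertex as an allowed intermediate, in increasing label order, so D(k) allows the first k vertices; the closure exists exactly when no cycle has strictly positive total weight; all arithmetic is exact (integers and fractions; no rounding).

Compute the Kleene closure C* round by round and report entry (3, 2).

D(0):
  [0, -∞, -18]
  [-11, 0, -∞]
  [-10, 2, 0]
D(1):
  [0, -∞, -18]
  [-11, 0, -29]
  [-10, 2, 0]
D(2):
  [0, -∞, -18]
  [-11, 0, -29]
  [-9, 2, 0]
D(3):
  [0, -16, -18]
  [-11, 0, -29]
  [-9, 2, 0]
Answer: C*[3][2] = 2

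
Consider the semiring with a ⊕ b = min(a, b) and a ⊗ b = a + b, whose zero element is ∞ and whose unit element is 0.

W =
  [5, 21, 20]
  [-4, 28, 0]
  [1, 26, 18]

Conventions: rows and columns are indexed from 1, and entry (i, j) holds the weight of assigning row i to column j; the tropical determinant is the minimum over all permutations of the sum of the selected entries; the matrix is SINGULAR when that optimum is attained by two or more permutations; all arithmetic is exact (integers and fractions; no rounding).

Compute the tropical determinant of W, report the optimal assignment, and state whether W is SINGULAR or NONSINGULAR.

σ = (1, 2, 3): 5 + 28 + 18 = 51
σ = (1, 3, 2): 5 + 0 + 26 = 31
σ = (2, 1, 3): 21 + (-4) + 18 = 35
σ = (2, 3, 1): 21 + 0 + 1 = 22
σ = (3, 1, 2): 20 + (-4) + 26 = 42
σ = (3, 2, 1): 20 + 28 + 1 = 49
Optimal value attained by: σ = (2, 3, 1).
Answer: det⊕(W) = 22; verdict: NONSINGULAR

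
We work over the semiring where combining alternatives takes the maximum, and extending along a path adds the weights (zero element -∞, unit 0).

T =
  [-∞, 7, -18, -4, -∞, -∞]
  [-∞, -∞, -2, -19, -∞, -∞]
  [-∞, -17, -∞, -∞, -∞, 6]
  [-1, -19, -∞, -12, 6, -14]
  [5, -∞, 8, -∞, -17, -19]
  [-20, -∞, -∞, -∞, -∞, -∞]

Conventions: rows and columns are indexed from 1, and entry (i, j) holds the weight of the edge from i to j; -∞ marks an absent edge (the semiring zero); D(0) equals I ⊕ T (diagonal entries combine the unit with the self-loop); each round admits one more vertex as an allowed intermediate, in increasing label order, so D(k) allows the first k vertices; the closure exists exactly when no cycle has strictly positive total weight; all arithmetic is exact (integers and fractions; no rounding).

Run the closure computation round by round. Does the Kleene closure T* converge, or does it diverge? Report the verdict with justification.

D(0):
  [0, 7, -18, -4, -∞, -∞]
  [-∞, 0, -2, -19, -∞, -∞]
  [-∞, -17, 0, -∞, -∞, 6]
  [-1, -19, -∞, 0, 6, -14]
  [5, -∞, 8, -∞, 0, -19]
  [-20, -∞, -∞, -∞, -∞, 0]
D(1):
  [0, 7, -18, -4, -∞, -∞]
  [-∞, 0, -2, -19, -∞, -∞]
  [-∞, -17, 0, -∞, -∞, 6]
  [-1, 6, -19, 0, 6, -14]
  [5, 12, 8, 1, 0, -19]
  [-20, -13, -38, -24, -∞, 0]
D(2):
  [0, 7, 5, -4, -∞, -∞]
  [-∞, 0, -2, -19, -∞, -∞]
  [-∞, -17, 0, -36, -∞, 6]
  [-1, 6, 4, 0, 6, -14]
  [5, 12, 10, 1, 0, -19]
  [-20, -13, -15, -24, -∞, 0]
D(3):
  [0, 7, 5, -4, -∞, 11]
  [-∞, 0, -2, -19, -∞, 4]
  [-∞, -17, 0, -36, -∞, 6]
  [-1, 6, 4, 0, 6, 10]
  [5, 12, 10, 1, 0, 16]
  [-20, -13, -15, -24, -∞, 0]
Detection: at round 4, diagonal entry (5, 5) turns strictly positive.
Key observation: the cycle 5->1->4->5 has total weight 5 + (-4) + 6, which is strictly positive.
Answer: DIVERGES — positive cycle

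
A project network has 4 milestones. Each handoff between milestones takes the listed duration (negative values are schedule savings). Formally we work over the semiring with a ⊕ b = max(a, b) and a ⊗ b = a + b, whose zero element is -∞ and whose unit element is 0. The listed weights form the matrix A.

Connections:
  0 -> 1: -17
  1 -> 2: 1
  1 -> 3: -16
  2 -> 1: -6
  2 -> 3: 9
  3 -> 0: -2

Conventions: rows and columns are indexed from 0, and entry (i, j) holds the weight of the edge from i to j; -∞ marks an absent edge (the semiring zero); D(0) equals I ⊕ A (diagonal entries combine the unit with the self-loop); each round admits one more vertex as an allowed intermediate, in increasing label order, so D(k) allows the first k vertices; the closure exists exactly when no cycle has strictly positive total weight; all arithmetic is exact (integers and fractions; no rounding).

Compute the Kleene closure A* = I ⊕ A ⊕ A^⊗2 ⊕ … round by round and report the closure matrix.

D(0):
  [0, -17, -∞, -∞]
  [-∞, 0, 1, -16]
  [-∞, -6, 0, 9]
  [-2, -∞, -∞, 0]
D(1):
  [0, -17, -∞, -∞]
  [-∞, 0, 1, -16]
  [-∞, -6, 0, 9]
  [-2, -19, -∞, 0]
D(2):
  [0, -17, -16, -33]
  [-∞, 0, 1, -16]
  [-∞, -6, 0, 9]
  [-2, -19, -18, 0]
D(3):
  [0, -17, -16, -7]
  [-∞, 0, 1, 10]
  [-∞, -6, 0, 9]
  [-2, -19, -18, 0]
D(4):
  [0, -17, -16, -7]
  [8, 0, 1, 10]
  [7, -6, 0, 9]
  [-2, -19, -18, 0]
Answer: A* = [[0, -17, -16, -7], [8, 0, 1, 10], [7, -6, 0, 9], [-2, -19, -18, 0]]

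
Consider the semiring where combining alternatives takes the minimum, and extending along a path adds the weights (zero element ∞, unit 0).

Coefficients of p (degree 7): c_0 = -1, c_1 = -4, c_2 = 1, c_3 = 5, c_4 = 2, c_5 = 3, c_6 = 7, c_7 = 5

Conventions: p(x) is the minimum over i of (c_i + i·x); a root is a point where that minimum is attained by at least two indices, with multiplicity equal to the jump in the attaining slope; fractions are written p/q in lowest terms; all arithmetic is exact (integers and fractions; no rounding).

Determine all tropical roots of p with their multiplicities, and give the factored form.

hull edge (i=0, c=-1) to (i=1, c=-4): slope -3, span 1
hull edge (i=1, c=-4) to (i=7, c=5): slope 3/2, span 6
Factored form: p(x) = 5 ⊗ (x ⊕ (-3/2)) ⊗ (x ⊕ (-3/2)) ⊗ (x ⊕ (-3/2)) ⊗ (x ⊕ (-3/2)) ⊗ (x ⊕ (-3/2)) ⊗ (x ⊕ (-3/2)) ⊗ (x ⊕ 3)
Answer: roots = -3/2 (mult 6), 3 (mult 1)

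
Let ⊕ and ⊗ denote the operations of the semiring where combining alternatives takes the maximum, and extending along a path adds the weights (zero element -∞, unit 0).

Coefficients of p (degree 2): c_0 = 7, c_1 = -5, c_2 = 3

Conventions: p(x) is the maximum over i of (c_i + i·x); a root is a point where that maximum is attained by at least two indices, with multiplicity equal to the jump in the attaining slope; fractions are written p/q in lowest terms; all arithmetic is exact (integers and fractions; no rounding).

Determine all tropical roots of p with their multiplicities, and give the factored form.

hull edge (i=0, c=7) to (i=2, c=3): slope -2, span 2
Factored form: p(x) = 3 ⊗ (x ⊕ 2) ⊗ (x ⊕ 2)
Answer: roots = 2 (mult 2)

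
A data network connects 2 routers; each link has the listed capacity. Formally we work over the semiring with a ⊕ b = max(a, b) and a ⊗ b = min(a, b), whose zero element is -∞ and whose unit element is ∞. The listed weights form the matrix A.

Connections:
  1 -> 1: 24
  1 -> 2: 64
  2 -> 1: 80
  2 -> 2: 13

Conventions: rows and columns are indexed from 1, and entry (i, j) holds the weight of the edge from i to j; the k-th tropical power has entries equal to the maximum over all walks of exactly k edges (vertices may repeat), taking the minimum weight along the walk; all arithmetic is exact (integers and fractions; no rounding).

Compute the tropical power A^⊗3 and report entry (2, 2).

A^⊗2:
  [64, 24]
  [24, 64]
A^⊗3:
  [24, 64]
  [64, 24]
Key observation: the optimum is the walk 2->1->1->2, with weight 80 min 24 min 64 = 24.
Optimal value attained by: walk 2->1->1->2.
Answer: (A^⊗3)[2][2] = 24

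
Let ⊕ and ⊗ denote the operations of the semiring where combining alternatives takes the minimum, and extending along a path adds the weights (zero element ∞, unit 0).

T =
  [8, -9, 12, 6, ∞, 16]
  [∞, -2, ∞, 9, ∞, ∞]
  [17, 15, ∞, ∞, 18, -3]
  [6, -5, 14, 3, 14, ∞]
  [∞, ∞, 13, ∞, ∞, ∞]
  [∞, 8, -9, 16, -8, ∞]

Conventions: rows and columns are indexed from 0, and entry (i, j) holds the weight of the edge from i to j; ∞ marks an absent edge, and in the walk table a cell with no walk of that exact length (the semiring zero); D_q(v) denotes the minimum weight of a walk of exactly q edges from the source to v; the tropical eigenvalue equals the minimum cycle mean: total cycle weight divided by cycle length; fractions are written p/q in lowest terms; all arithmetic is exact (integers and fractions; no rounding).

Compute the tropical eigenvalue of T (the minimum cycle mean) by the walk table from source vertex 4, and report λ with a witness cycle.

q=0: [∞, ∞, ∞, ∞, 0, ∞]
q=1: [∞, ∞, 13, ∞, ∞, ∞]
q=2: [30, 28, ∞, ∞, 31, 10]
q=3: [38, 18, 1, 26, 2, 46]
q=4: [18, 16, 15, 27, 19, -2]
q=5: [26, 6, -11, 14, -10, 12]
q=6: [6, 4, 3, 15, 4, -14]
Optimal cycle mean attained by: cycle 2->5->2, total (-3) + (-9), length 2.
Answer: λ = -6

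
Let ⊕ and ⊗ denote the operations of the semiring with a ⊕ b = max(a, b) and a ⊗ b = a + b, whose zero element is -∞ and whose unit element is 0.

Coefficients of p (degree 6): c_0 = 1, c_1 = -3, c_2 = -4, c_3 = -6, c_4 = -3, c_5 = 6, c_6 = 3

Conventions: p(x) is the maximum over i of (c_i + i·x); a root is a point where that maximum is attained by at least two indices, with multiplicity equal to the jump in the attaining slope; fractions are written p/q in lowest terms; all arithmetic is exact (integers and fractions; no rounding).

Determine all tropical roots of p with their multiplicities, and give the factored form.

hull edge (i=0, c=1) to (i=5, c=6): slope 1, span 5
hull edge (i=5, c=6) to (i=6, c=3): slope -3, span 1
Factored form: p(x) = 3 ⊗ (x ⊕ (-1)) ⊗ (x ⊕ (-1)) ⊗ (x ⊕ (-1)) ⊗ (x ⊕ (-1)) ⊗ (x ⊕ (-1)) ⊗ (x ⊕ 3)
Answer: roots = -1 (mult 5), 3 (mult 1)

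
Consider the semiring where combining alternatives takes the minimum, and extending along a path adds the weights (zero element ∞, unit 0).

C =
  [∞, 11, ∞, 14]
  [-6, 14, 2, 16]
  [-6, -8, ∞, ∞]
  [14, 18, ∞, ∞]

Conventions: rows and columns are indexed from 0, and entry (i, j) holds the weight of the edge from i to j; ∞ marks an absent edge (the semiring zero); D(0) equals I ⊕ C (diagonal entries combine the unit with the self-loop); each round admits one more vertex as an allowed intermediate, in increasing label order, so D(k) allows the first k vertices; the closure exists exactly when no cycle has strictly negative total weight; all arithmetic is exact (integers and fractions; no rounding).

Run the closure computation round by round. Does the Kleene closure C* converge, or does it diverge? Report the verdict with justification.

D(0):
  [0, 11, ∞, 14]
  [-6, 0, 2, 16]
  [-6, -8, 0, ∞]
  [14, 18, ∞, 0]
D(1):
  [0, 11, ∞, 14]
  [-6, 0, 2, 8]
  [-6, -8, 0, 8]
  [14, 18, ∞, 0]
Detection: at round 2, diagonal entry (2, 2) turns strictly negative.
Key observation: the cycle 2->1->2 has total weight (-8) + 2, which is strictly negative.
Answer: DIVERGES — negative cycle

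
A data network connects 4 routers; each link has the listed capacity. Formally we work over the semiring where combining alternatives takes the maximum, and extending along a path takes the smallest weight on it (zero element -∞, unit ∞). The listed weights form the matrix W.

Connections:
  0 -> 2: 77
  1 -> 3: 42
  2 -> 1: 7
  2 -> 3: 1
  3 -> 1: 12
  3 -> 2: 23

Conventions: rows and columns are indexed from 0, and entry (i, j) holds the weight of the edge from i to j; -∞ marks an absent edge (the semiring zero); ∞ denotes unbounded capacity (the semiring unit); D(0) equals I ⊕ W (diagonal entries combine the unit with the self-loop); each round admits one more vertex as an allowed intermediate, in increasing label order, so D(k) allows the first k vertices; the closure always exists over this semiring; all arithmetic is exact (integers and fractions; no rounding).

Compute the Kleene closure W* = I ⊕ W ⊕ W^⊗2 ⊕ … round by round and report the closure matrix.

D(0):
  [∞, -∞, 77, -∞]
  [-∞, ∞, -∞, 42]
  [-∞, 7, ∞, 1]
  [-∞, 12, 23, ∞]
D(1):
  [∞, -∞, 77, -∞]
  [-∞, ∞, -∞, 42]
  [-∞, 7, ∞, 1]
  [-∞, 12, 23, ∞]
D(2):
  [∞, -∞, 77, -∞]
  [-∞, ∞, -∞, 42]
  [-∞, 7, ∞, 7]
  [-∞, 12, 23, ∞]
D(3):
  [∞, 7, 77, 7]
  [-∞, ∞, -∞, 42]
  [-∞, 7, ∞, 7]
  [-∞, 12, 23, ∞]
D(4):
  [∞, 7, 77, 7]
  [-∞, ∞, 23, 42]
  [-∞, 7, ∞, 7]
  [-∞, 12, 23, ∞]
Answer: W* = [[∞, 7, 77, 7], [-∞, ∞, 23, 42], [-∞, 7, ∞, 7], [-∞, 12, 23, ∞]]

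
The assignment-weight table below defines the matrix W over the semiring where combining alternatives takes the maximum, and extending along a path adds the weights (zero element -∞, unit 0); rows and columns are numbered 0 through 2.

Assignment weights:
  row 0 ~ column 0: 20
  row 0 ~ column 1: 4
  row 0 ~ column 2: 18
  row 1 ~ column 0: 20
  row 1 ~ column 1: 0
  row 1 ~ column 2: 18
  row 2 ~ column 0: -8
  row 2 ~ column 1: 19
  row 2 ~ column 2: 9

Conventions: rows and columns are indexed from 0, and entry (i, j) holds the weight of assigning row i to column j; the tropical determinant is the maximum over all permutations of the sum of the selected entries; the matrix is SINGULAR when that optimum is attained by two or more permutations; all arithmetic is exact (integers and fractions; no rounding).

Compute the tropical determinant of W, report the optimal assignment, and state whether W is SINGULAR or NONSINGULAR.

σ = (0, 1, 2): 20 + 0 + 9 = 29
σ = (0, 2, 1): 20 + 18 + 19 = 57
σ = (1, 0, 2): 4 + 20 + 9 = 33
σ = (1, 2, 0): 4 + 18 + (-8) = 14
σ = (2, 0, 1): 18 + 20 + 19 = 57
σ = (2, 1, 0): 18 + 0 + (-8) = 10
Optimal value attained by: σ = (0, 2, 1).
Answer: det⊕(W) = 57; verdict: SINGULAR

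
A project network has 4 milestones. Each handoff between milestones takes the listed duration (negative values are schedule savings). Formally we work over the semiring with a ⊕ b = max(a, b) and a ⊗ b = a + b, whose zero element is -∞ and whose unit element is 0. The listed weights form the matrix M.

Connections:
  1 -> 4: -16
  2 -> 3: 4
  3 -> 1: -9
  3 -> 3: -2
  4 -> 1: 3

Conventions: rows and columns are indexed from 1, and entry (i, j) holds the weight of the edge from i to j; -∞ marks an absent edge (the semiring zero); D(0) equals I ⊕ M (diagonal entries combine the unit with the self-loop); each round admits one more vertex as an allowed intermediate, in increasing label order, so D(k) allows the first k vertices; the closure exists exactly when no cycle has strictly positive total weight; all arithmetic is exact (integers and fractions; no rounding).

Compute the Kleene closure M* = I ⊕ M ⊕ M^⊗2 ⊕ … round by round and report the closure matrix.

D(0):
  [0, -∞, -∞, -16]
  [-∞, 0, 4, -∞]
  [-9, -∞, 0, -∞]
  [3, -∞, -∞, 0]
D(1):
  [0, -∞, -∞, -16]
  [-∞, 0, 4, -∞]
  [-9, -∞, 0, -25]
  [3, -∞, -∞, 0]
D(2):
  [0, -∞, -∞, -16]
  [-∞, 0, 4, -∞]
  [-9, -∞, 0, -25]
  [3, -∞, -∞, 0]
D(3):
  [0, -∞, -∞, -16]
  [-5, 0, 4, -21]
  [-9, -∞, 0, -25]
  [3, -∞, -∞, 0]
D(4):
  [0, -∞, -∞, -16]
  [-5, 0, 4, -21]
  [-9, -∞, 0, -25]
  [3, -∞, -∞, 0]
Answer: M* = [[0, -∞, -∞, -16], [-5, 0, 4, -21], [-9, -∞, 0, -25], [3, -∞, -∞, 0]]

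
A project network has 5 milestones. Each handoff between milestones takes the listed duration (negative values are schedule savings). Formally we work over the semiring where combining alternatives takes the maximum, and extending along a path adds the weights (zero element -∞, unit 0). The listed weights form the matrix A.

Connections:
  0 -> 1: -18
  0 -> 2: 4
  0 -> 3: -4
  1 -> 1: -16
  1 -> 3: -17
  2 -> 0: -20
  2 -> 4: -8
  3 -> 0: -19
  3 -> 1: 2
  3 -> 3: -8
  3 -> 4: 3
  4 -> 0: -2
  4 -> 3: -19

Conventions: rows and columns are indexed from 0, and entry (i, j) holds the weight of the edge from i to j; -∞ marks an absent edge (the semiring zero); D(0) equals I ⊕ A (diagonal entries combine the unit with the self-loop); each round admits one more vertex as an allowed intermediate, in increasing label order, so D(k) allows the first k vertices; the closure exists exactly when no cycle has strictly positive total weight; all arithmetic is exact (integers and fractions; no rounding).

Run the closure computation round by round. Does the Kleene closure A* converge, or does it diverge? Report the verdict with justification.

D(0):
  [0, -18, 4, -4, -∞]
  [-∞, 0, -∞, -17, -∞]
  [-20, -∞, 0, -∞, -8]
  [-19, 2, -∞, 0, 3]
  [-2, -∞, -∞, -19, 0]
D(1):
  [0, -18, 4, -4, -∞]
  [-∞, 0, -∞, -17, -∞]
  [-20, -38, 0, -24, -8]
  [-19, 2, -15, 0, 3]
  [-2, -20, 2, -6, 0]
D(2):
  [0, -18, 4, -4, -∞]
  [-∞, 0, -∞, -17, -∞]
  [-20, -38, 0, -24, -8]
  [-19, 2, -15, 0, 3]
  [-2, -20, 2, -6, 0]
D(3):
  [0, -18, 4, -4, -4]
  [-∞, 0, -∞, -17, -∞]
  [-20, -38, 0, -24, -8]
  [-19, 2, -15, 0, 3]
  [-2, -20, 2, -6, 0]
D(4):
  [0, -2, 4, -4, -1]
  [-36, 0, -32, -17, -14]
  [-20, -22, 0, -24, -8]
  [-19, 2, -15, 0, 3]
  [-2, -4, 2, -6, 0]
D(5):
  [0, -2, 4, -4, -1]
  [-16, 0, -12, -17, -14]
  [-10, -12, 0, -14, -8]
  [1, 2, 5, 0, 3]
  [-2, -4, 2, -6, 0]
Key observation: every diagonal entry stays at the unit through all rounds, so no improving cycle exists.
Answer: CONVERGES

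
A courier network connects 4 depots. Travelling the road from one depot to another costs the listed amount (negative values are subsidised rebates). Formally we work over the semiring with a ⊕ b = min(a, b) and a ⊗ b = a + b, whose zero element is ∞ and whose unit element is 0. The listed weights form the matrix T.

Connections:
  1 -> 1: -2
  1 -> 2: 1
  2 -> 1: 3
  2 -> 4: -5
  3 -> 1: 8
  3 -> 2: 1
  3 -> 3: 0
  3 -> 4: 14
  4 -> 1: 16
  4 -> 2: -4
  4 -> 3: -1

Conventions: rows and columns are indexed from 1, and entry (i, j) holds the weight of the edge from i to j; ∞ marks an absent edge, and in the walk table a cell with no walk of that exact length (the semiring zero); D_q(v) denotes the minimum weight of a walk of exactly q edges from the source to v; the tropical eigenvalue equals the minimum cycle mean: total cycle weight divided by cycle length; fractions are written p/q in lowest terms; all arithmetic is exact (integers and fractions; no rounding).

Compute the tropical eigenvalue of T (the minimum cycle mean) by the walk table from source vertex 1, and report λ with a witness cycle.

q=0: [0, ∞, ∞, ∞]
q=1: [-2, 1, ∞, ∞]
q=2: [-4, -1, ∞, -4]
q=3: [-6, -8, -5, -6]
q=4: [-8, -10, -7, -13]
Optimal cycle mean attained by: cycle 2->4->2, total (-5) + (-4), length 2.
Answer: λ = -9/2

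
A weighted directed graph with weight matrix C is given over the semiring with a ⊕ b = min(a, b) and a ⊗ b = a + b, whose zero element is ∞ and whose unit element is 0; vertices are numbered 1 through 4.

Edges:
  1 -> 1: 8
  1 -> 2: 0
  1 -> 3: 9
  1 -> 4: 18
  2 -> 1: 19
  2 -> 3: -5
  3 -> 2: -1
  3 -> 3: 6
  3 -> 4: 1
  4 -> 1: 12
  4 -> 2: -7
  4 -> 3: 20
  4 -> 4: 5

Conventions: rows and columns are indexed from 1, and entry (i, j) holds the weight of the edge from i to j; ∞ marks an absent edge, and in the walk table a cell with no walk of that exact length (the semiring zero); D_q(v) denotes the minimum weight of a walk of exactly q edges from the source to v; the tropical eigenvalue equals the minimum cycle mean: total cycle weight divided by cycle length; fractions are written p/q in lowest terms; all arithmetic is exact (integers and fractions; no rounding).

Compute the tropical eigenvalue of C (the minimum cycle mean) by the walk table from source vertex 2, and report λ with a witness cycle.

q=0: [∞, 0, ∞, ∞]
q=1: [19, ∞, -5, ∞]
q=2: [27, -6, 1, -4]
q=3: [8, -11, -11, 1]
q=4: [8, -12, -16, -10]
Optimal cycle mean attained by: cycle 2->3->4->2, total (-5) + 1 + (-7), length 3.
Answer: λ = -11/3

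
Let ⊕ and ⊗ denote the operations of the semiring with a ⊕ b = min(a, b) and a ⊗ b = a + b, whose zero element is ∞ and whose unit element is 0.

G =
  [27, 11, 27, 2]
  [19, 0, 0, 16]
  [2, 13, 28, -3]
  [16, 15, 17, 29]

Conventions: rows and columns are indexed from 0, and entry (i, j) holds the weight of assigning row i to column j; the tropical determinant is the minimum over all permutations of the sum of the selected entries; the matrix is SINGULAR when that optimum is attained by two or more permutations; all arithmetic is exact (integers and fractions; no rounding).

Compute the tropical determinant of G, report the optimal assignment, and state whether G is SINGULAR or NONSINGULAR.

σ = (0, 1, 2, 3): 27 + 0 + 28 + 29 = 84
σ = (0, 1, 3, 2): 27 + 0 + (-3) + 17 = 41
σ = (0, 2, 1, 3): 27 + 0 + 13 + 29 = 69
σ = (0, 2, 3, 1): 27 + 0 + (-3) + 15 = 39
σ = (0, 3, 1, 2): 27 + 16 + 13 + 17 = 73
σ = (0, 3, 2, 1): 27 + 16 + 28 + 15 = 86
σ = (1, 0, 2, 3): 11 + 19 + 28 + 29 = 87
σ = (1, 0, 3, 2): 11 + 19 + (-3) + 17 = 44
σ = (1, 2, 0, 3): 11 + 0 + 2 + 29 = 42
σ = (1, 2, 3, 0): 11 + 0 + (-3) + 16 = 24
σ = (1, 3, 0, 2): 11 + 16 + 2 + 17 = 46
σ = (1, 3, 2, 0): 11 + 16 + 28 + 16 = 71
σ = (2, 0, 1, 3): 27 + 19 + 13 + 29 = 88
σ = (2, 0, 3, 1): 27 + 19 + (-3) + 15 = 58
σ = (2, 1, 0, 3): 27 + 0 + 2 + 29 = 58
σ = (2, 1, 3, 0): 27 + 0 + (-3) + 16 = 40
σ = (2, 3, 0, 1): 27 + 16 + 2 + 15 = 60
σ = (2, 3, 1, 0): 27 + 16 + 13 + 16 = 72
σ = (3, 0, 1, 2): 2 + 19 + 13 + 17 = 51
σ = (3, 0, 2, 1): 2 + 19 + 28 + 15 = 64
σ = (3, 1, 0, 2): 2 + 0 + 2 + 17 = 21
σ = (3, 1, 2, 0): 2 + 0 + 28 + 16 = 46
σ = (3, 2, 0, 1): 2 + 0 + 2 + 15 = 19
σ = (3, 2, 1, 0): 2 + 0 + 13 + 16 = 31
Optimal value attained by: σ = (3, 2, 0, 1).
Answer: det⊕(G) = 19; verdict: NONSINGULAR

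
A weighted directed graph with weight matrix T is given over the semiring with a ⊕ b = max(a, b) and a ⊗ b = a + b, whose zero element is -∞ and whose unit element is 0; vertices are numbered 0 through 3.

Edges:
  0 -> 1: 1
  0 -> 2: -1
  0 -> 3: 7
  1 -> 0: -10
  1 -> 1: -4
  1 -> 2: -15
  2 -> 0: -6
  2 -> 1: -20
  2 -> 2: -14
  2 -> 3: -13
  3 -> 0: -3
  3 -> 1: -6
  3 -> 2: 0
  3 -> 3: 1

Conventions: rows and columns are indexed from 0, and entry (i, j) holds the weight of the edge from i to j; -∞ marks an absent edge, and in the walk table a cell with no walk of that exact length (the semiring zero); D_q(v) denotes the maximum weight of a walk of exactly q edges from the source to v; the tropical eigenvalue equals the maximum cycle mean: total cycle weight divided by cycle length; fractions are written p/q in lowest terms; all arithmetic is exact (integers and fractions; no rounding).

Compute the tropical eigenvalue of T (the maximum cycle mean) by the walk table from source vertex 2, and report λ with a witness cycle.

q=0: [-∞, -∞, 0, -∞]
q=1: [-6, -20, -14, -13]
q=2: [-16, -5, -7, 1]
q=3: [-2, -5, 1, 2]
q=4: [-1, -1, 2, 5]
Optimal cycle mean attained by: cycle 0->3->0, total 7 + (-3), length 2.
Answer: λ = 2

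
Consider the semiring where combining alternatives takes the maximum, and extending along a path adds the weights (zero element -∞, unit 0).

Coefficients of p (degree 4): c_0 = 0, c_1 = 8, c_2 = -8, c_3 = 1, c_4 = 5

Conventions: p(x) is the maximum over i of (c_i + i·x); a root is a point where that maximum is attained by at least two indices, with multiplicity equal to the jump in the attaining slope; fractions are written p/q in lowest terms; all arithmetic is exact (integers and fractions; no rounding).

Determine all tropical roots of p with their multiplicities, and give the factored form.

hull edge (i=0, c=0) to (i=1, c=8): slope 8, span 1
hull edge (i=1, c=8) to (i=4, c=5): slope -1, span 3
Factored form: p(x) = 5 ⊗ (x ⊕ (-8)) ⊗ (x ⊕ 1) ⊗ (x ⊕ 1) ⊗ (x ⊕ 1)
Answer: roots = -8 (mult 1), 1 (mult 3)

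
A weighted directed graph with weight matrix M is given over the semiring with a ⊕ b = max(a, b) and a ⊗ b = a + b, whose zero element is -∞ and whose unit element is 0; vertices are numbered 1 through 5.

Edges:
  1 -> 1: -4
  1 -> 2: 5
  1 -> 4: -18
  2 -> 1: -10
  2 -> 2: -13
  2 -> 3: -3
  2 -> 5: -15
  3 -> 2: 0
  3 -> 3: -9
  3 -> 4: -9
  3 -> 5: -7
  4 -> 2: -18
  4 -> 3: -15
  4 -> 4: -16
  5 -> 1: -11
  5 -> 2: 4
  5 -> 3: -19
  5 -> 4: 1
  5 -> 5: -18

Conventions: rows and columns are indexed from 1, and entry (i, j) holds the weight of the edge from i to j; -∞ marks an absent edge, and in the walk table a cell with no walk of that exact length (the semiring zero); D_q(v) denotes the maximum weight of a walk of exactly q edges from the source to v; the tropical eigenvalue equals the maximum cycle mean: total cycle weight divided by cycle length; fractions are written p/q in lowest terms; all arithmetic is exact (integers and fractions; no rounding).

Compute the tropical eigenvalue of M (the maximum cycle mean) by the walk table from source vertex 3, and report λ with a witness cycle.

q=0: [-∞, -∞, 0, -∞, -∞]
q=1: [-∞, 0, -9, -9, -7]
q=2: [-10, -3, -3, -6, -15]
q=3: [-13, -3, -6, -12, -10]
q=4: [-13, -6, -6, -9, -13]
q=5: [-16, -6, -9, -12, -13]
Optimal cycle mean attained by: cycle 2->3->2, total (-3) + 0, length 2.
Answer: λ = -3/2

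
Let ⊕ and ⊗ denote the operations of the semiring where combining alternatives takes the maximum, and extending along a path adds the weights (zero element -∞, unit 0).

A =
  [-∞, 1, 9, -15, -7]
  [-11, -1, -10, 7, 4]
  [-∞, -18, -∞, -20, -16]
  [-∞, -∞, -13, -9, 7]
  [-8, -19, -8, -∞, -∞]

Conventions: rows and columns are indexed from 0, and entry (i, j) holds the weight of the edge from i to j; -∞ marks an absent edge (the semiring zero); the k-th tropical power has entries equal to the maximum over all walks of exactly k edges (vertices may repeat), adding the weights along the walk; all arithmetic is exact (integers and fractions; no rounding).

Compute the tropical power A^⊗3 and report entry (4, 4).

A^⊗2:
  [-10, 0, -9, 8, 5]
  [-4, -2, -2, 6, 14]
  [-24, -19, -24, -11, -13]
  [-1, -12, -1, -18, -2]
  [-30, -7, 1, -12, -15]
A^⊗3:
  [-3, -1, -1, 7, 15]
  [6, -3, 6, 5, 13]
  [-21, -20, -15, -12, -4]
  [-10, 0, 8, -5, -8]
  [-18, -8, -17, 0, -3]
Key observation: the optimum is the walk 4->0->1->4, with weight (-8) + 1 + 4 = -3.
Optimal value attained by: walk 4->0->1->4.
Answer: (A^⊗3)[4][4] = -3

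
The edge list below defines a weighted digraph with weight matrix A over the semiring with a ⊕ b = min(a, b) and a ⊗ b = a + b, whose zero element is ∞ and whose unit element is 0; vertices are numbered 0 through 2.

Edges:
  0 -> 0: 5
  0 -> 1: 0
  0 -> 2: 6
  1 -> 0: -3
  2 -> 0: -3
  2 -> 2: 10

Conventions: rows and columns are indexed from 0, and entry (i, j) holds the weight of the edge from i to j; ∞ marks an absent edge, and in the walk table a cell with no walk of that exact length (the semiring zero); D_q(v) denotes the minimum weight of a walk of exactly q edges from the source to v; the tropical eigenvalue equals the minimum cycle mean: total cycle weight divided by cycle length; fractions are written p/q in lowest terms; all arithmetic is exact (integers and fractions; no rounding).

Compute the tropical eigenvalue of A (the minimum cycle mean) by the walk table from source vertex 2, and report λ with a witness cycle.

q=0: [∞, ∞, 0]
q=1: [-3, ∞, 10]
q=2: [2, -3, 3]
q=3: [-6, 2, 8]
Optimal cycle mean attained by: cycle 0->1->0, total 0 + (-3), length 2.
Answer: λ = -3/2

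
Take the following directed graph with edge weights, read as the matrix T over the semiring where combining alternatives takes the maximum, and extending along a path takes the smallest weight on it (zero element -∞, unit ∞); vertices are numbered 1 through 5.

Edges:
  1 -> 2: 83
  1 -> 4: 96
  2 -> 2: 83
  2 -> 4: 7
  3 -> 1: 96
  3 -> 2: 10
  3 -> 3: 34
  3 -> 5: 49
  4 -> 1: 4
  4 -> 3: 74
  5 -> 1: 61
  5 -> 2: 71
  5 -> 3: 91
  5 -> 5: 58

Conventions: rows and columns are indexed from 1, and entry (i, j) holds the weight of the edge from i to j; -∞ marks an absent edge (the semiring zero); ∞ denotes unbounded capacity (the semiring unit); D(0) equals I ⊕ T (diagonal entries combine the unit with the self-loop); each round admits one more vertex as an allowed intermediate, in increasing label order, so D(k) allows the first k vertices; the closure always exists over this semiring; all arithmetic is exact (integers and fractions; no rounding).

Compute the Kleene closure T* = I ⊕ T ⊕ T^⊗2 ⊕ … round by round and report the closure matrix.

D(0):
  [∞, 83, -∞, 96, -∞]
  [-∞, ∞, -∞, 7, -∞]
  [96, 10, ∞, -∞, 49]
  [4, -∞, 74, ∞, -∞]
  [61, 71, 91, -∞, ∞]
D(1):
  [∞, 83, -∞, 96, -∞]
  [-∞, ∞, -∞, 7, -∞]
  [96, 83, ∞, 96, 49]
  [4, 4, 74, ∞, -∞]
  [61, 71, 91, 61, ∞]
D(2):
  [∞, 83, -∞, 96, -∞]
  [-∞, ∞, -∞, 7, -∞]
  [96, 83, ∞, 96, 49]
  [4, 4, 74, ∞, -∞]
  [61, 71, 91, 61, ∞]
D(3):
  [∞, 83, -∞, 96, -∞]
  [-∞, ∞, -∞, 7, -∞]
  [96, 83, ∞, 96, 49]
  [74, 74, 74, ∞, 49]
  [91, 83, 91, 91, ∞]
D(4):
  [∞, 83, 74, 96, 49]
  [7, ∞, 7, 7, 7]
  [96, 83, ∞, 96, 49]
  [74, 74, 74, ∞, 49]
  [91, 83, 91, 91, ∞]
D(5):
  [∞, 83, 74, 96, 49]
  [7, ∞, 7, 7, 7]
  [96, 83, ∞, 96, 49]
  [74, 74, 74, ∞, 49]
  [91, 83, 91, 91, ∞]
Answer: T* = [[∞, 83, 74, 96, 49], [7, ∞, 7, 7, 7], [96, 83, ∞, 96, 49], [74, 74, 74, ∞, 49], [91, 83, 91, 91, ∞]]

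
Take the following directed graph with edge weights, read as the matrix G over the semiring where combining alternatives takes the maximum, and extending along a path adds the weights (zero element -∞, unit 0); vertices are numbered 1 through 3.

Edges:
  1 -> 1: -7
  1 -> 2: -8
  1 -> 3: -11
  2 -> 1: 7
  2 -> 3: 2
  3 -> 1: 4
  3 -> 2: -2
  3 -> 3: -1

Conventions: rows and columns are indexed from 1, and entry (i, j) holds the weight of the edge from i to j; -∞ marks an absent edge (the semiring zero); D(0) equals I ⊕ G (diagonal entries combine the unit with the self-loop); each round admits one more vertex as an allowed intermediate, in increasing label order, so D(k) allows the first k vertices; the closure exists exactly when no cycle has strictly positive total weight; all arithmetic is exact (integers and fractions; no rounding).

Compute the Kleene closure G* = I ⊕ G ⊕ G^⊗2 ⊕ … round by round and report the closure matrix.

D(0):
  [0, -8, -11]
  [7, 0, 2]
  [4, -2, 0]
D(1):
  [0, -8, -11]
  [7, 0, 2]
  [4, -2, 0]
D(2):
  [0, -8, -6]
  [7, 0, 2]
  [5, -2, 0]
D(3):
  [0, -8, -6]
  [7, 0, 2]
  [5, -2, 0]
Answer: G* = [[0, -8, -6], [7, 0, 2], [5, -2, 0]]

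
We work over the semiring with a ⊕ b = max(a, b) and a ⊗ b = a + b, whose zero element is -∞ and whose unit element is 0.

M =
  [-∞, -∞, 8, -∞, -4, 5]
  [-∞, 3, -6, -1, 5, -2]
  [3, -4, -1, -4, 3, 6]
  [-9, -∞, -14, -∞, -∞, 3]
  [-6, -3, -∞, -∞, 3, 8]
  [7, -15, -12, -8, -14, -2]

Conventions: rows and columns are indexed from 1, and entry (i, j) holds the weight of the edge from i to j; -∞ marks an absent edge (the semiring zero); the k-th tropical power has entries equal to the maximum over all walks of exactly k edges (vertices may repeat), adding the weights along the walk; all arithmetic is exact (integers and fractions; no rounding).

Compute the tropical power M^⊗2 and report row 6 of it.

M^⊗2:
  [12, 4, 7, 4, 11, 14]
  [5, 6, -3, 2, 8, 13]
  [13, 0, 11, -2, 6, 11]
  [10, -12, -1, -5, -11, 1]
  [15, 0, 2, 0, 6, 11]
  [5, -12, 15, -10, 3, 12]
Answer: row 6 of M^⊗2 = [5, -12, 15, -10, 3, 12]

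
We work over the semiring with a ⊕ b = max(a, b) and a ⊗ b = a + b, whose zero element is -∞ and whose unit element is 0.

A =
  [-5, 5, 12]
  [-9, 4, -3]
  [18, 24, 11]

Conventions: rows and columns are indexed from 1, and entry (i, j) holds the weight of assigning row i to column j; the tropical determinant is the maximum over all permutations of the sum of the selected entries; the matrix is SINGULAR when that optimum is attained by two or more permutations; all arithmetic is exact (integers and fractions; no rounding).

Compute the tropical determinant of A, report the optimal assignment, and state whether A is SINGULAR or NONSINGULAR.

σ = (1, 2, 3): (-5) + 4 + 11 = 10
σ = (1, 3, 2): (-5) + (-3) + 24 = 16
σ = (2, 1, 3): 5 + (-9) + 11 = 7
σ = (2, 3, 1): 5 + (-3) + 18 = 20
σ = (3, 1, 2): 12 + (-9) + 24 = 27
σ = (3, 2, 1): 12 + 4 + 18 = 34
Optimal value attained by: σ = (3, 2, 1).
Answer: det⊕(A) = 34; verdict: NONSINGULAR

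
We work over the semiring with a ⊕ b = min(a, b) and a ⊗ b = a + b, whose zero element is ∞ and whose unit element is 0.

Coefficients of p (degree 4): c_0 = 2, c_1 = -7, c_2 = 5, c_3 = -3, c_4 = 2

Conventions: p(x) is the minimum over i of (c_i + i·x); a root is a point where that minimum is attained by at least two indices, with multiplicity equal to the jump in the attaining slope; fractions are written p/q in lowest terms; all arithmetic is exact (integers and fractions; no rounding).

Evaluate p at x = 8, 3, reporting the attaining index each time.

p(8) = min(2+0·8=2, -7+1·8=1, 5+2·8=21, -3+3·8=21, 2+4·8=34) = 1 (attained by i=1)
p(3) = min(2+0·3=2, -7+1·3=-4, 5+2·3=11, -3+3·3=6, 2+4·3=14) = -4 (attained by i=1)
Answer: p(8) = 1; p(3) = -4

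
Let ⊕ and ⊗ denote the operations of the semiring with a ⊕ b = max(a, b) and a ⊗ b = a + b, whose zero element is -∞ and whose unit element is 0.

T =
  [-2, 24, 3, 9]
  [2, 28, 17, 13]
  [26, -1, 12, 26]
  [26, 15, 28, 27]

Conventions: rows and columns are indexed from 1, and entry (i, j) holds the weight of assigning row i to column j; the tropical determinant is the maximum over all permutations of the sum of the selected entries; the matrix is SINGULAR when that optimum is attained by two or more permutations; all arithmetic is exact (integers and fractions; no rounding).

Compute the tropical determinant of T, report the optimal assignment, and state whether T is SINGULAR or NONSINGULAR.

σ = (1, 2, 3, 4): (-2) + 28 + 12 + 27 = 65
σ = (1, 2, 4, 3): (-2) + 28 + 26 + 28 = 80
σ = (1, 3, 2, 4): (-2) + 17 + (-1) + 27 = 41
σ = (1, 3, 4, 2): (-2) + 17 + 26 + 15 = 56
σ = (1, 4, 2, 3): (-2) + 13 + (-1) + 28 = 38
σ = (1, 4, 3, 2): (-2) + 13 + 12 + 15 = 38
σ = (2, 1, 3, 4): 24 + 2 + 12 + 27 = 65
σ = (2, 1, 4, 3): 24 + 2 + 26 + 28 = 80
σ = (2, 3, 1, 4): 24 + 17 + 26 + 27 = 94
σ = (2, 3, 4, 1): 24 + 17 + 26 + 26 = 93
σ = (2, 4, 1, 3): 24 + 13 + 26 + 28 = 91
σ = (2, 4, 3, 1): 24 + 13 + 12 + 26 = 75
σ = (3, 1, 2, 4): 3 + 2 + (-1) + 27 = 31
σ = (3, 1, 4, 2): 3 + 2 + 26 + 15 = 46
σ = (3, 2, 1, 4): 3 + 28 + 26 + 27 = 84
σ = (3, 2, 4, 1): 3 + 28 + 26 + 26 = 83
σ = (3, 4, 1, 2): 3 + 13 + 26 + 15 = 57
σ = (3, 4, 2, 1): 3 + 13 + (-1) + 26 = 41
σ = (4, 1, 2, 3): 9 + 2 + (-1) + 28 = 38
σ = (4, 1, 3, 2): 9 + 2 + 12 + 15 = 38
σ = (4, 2, 1, 3): 9 + 28 + 26 + 28 = 91
σ = (4, 2, 3, 1): 9 + 28 + 12 + 26 = 75
σ = (4, 3, 1, 2): 9 + 17 + 26 + 15 = 67
σ = (4, 3, 2, 1): 9 + 17 + (-1) + 26 = 51
Optimal value attained by: σ = (2, 3, 1, 4).
Answer: det⊕(T) = 94; verdict: NONSINGULAR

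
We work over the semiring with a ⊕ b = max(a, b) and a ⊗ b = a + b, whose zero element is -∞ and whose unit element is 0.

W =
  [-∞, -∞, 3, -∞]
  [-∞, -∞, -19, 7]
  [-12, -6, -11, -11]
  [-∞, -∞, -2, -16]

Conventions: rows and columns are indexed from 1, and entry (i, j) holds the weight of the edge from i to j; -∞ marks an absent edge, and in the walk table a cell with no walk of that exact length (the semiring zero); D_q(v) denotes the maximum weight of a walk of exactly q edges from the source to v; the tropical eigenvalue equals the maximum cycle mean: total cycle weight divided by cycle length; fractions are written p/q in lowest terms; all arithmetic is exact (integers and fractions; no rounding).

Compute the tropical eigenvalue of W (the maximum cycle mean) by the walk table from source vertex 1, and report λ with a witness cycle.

q=0: [0, -∞, -∞, -∞]
q=1: [-∞, -∞, 3, -∞]
q=2: [-9, -3, -8, -8]
q=3: [-20, -14, -6, 4]
q=4: [-18, -12, 2, -7]
Optimal cycle mean attained by: cycle 2->4->3->2, total 7 + (-2) + (-6), length 3.
Answer: λ = -1/3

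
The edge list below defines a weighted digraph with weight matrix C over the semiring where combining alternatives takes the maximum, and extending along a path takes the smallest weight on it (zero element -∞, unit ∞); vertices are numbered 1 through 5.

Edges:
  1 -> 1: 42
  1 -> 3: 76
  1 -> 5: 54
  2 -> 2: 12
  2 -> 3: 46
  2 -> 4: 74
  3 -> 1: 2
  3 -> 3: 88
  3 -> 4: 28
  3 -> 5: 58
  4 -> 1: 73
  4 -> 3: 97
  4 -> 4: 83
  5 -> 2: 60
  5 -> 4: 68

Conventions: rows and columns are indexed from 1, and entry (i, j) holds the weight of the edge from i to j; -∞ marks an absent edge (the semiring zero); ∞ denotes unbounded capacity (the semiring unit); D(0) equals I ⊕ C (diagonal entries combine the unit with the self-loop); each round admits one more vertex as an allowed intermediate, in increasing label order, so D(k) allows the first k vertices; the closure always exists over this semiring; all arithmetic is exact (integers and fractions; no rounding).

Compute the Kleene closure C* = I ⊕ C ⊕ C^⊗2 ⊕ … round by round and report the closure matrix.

D(0):
  [∞, -∞, 76, -∞, 54]
  [-∞, ∞, 46, 74, -∞]
  [2, -∞, ∞, 28, 58]
  [73, -∞, 97, ∞, -∞]
  [-∞, 60, -∞, 68, ∞]
D(1):
  [∞, -∞, 76, -∞, 54]
  [-∞, ∞, 46, 74, -∞]
  [2, -∞, ∞, 28, 58]
  [73, -∞, 97, ∞, 54]
  [-∞, 60, -∞, 68, ∞]
D(2):
  [∞, -∞, 76, -∞, 54]
  [-∞, ∞, 46, 74, -∞]
  [2, -∞, ∞, 28, 58]
  [73, -∞, 97, ∞, 54]
  [-∞, 60, 46, 68, ∞]
D(3):
  [∞, -∞, 76, 28, 58]
  [2, ∞, 46, 74, 46]
  [2, -∞, ∞, 28, 58]
  [73, -∞, 97, ∞, 58]
  [2, 60, 46, 68, ∞]
D(4):
  [∞, -∞, 76, 28, 58]
  [73, ∞, 74, 74, 58]
  [28, -∞, ∞, 28, 58]
  [73, -∞, 97, ∞, 58]
  [68, 60, 68, 68, ∞]
D(5):
  [∞, 58, 76, 58, 58]
  [73, ∞, 74, 74, 58]
  [58, 58, ∞, 58, 58]
  [73, 58, 97, ∞, 58]
  [68, 60, 68, 68, ∞]
Answer: C* = [[∞, 58, 76, 58, 58], [73, ∞, 74, 74, 58], [58, 58, ∞, 58, 58], [73, 58, 97, ∞, 58], [68, 60, 68, 68, ∞]]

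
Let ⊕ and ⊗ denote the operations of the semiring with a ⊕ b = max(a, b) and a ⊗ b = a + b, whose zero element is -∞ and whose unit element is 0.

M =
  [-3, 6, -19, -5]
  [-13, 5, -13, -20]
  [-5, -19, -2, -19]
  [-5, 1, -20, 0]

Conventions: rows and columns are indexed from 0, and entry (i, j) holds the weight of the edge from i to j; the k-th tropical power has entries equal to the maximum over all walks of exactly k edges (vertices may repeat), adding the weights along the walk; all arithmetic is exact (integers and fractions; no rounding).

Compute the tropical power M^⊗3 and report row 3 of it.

M^⊗2:
  [-6, 11, -7, -5]
  [-8, 10, -8, -15]
  [-7, 1, -4, -10]
  [-5, 6, -12, 0]
M^⊗3:
  [-2, 16, -2, -5]
  [-3, 15, -3, -10]
  [-9, 6, -6, -10]
  [-5, 11, -7, 0]
Answer: row 3 of M^⊗3 = [-5, 11, -7, 0]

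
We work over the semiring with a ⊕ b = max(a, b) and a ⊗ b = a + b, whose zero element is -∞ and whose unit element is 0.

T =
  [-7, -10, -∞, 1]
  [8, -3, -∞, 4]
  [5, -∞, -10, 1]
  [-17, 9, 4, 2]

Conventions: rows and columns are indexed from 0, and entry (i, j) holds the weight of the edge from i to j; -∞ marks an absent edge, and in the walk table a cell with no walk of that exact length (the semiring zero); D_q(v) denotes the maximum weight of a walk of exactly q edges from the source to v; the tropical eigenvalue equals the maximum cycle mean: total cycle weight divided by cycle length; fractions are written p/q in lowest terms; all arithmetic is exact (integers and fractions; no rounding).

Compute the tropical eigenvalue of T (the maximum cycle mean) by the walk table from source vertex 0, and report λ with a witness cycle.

q=0: [0, -∞, -∞, -∞]
q=1: [-7, -10, -∞, 1]
q=2: [-2, 10, 5, 3]
q=3: [18, 12, 7, 14]
q=4: [20, 23, 18, 19]
Optimal cycle mean attained by: cycle 1->3->1, total 4 + 9, length 2.
Answer: λ = 13/2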